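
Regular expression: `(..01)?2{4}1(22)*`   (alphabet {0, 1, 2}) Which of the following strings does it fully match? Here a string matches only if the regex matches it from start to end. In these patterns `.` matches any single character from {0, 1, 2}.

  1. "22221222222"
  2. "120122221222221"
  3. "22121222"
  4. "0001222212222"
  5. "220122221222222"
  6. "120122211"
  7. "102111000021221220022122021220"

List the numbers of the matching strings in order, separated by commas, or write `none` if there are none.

1, 4, 5

1 → match
2 → no match
3 → no match
4 → match
5 → match
6 → no match
7 → no match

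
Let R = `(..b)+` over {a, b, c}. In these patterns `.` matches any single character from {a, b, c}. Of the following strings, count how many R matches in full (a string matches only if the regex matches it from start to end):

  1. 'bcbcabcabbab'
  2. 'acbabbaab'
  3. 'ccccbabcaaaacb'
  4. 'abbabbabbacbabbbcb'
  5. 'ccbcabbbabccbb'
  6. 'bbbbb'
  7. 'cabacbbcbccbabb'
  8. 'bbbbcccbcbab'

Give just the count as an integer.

4

1. 'bcbcabcabbab' → match
2. 'acbabbaab' → match
3 → no match
4 → match
5 → no match
6. 'bbbbb' → no match
7 → match
8. 'bbbbcccbcbab' → no match
Total matched: 4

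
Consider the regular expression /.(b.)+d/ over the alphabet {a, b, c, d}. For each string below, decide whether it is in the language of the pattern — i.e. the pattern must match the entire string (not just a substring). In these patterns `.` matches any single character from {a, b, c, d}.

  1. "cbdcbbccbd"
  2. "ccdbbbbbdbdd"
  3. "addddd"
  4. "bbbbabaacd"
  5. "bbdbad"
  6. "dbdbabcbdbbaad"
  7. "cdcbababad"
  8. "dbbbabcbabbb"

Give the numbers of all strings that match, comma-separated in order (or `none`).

5

1 → no match
2 → no match
3 → no match
4 → no match
5 → match
6 → no match
7 → no match
8 → no match — must end with "d"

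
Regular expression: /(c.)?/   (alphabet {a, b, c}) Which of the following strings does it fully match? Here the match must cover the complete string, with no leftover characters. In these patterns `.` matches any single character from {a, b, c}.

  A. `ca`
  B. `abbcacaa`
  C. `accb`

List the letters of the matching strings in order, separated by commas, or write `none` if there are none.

A. `ca` → match
B. `abbcacaa` → no match
C. `accb` → no match

A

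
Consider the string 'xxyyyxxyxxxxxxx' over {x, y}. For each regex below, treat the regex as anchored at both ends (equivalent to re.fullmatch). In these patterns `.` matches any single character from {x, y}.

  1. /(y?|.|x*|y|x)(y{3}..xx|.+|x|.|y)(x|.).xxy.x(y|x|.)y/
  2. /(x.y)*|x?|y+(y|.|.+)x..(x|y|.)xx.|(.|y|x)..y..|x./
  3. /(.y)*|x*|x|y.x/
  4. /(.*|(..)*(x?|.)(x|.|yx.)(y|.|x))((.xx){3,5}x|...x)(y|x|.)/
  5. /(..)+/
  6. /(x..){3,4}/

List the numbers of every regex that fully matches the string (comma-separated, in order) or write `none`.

1 → no match — must end with 'y'
2 → no match
3 → no match
4 → match
5 → no match
6 → no match

4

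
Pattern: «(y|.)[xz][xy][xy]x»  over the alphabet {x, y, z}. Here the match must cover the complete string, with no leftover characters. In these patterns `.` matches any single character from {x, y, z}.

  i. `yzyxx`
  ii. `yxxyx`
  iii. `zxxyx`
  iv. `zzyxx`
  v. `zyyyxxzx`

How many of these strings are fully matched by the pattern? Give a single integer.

4

i. `yzyxx` → match
ii. `yxxyx` → match
iii. `zxxyx` → match
iv. `zzyxx` → match
v. `zyyyxxzx` → no match
Total matched: 4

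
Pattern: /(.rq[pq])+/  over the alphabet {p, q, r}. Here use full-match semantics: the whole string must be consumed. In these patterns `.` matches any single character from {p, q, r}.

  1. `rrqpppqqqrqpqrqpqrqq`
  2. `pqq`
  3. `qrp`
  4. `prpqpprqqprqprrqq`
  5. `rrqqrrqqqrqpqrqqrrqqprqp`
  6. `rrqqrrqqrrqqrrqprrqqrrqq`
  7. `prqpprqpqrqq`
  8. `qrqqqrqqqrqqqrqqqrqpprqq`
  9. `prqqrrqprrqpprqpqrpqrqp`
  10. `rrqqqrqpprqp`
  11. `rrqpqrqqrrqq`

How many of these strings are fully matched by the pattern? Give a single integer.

6

1 → no match
2 → no match
3 → no match
4 → no match
5 → match
6 → match
7 → match
8 → match
9 → no match
10 → match
11 → match
Total matched: 6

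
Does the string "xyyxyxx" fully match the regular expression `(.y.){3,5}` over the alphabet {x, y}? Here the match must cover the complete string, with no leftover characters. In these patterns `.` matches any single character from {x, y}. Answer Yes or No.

No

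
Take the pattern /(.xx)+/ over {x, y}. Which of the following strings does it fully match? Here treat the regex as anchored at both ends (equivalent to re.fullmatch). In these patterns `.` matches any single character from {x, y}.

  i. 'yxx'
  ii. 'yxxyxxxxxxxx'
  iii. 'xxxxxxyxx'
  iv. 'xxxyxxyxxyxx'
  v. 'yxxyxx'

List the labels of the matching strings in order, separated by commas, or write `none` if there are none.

i, ii, iii, iv, v

i. 'yxx' → match
ii. 'yxxyxxxxxxxx' → match
iii. 'xxxxxxyxx' → match
iv. 'xxxyxxyxxyxx' → match
v. 'yxxyxx' → match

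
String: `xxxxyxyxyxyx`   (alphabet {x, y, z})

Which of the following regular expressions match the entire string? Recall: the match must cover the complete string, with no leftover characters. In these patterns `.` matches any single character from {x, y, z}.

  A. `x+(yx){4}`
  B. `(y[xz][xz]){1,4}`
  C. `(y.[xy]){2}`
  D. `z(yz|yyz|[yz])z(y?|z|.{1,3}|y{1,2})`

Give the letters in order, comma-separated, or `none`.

A

A → match
B → no match — must start with `y`
C → no match — must start with `y`
D → no match — must start with `z`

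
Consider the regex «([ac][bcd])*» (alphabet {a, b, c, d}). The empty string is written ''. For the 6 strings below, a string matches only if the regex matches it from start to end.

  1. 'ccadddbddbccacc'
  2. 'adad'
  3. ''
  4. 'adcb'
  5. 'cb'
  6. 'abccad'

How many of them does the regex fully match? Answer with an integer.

1 → no match
2 → match
3 → match
4 → match
5 → match
6 → match
Total matched: 5

5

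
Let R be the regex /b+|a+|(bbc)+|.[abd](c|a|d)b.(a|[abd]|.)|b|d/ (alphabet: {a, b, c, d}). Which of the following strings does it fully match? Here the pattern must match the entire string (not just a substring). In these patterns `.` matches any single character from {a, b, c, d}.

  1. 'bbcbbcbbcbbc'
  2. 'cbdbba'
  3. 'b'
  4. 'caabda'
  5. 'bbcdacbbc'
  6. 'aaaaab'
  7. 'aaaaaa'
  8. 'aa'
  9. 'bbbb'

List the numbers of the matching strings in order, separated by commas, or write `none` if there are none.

1, 2, 3, 4, 7, 8, 9

1. 'bbcbbcbbcbbc' → match
2. 'cbdbba' → match
3. 'b' → match
4. 'caabda' → match
5. 'bbcdacbbc' → no match
6. 'aaaaab' → no match
7. 'aaaaaa' → match
8. 'aa' → match
9. 'bbbb' → match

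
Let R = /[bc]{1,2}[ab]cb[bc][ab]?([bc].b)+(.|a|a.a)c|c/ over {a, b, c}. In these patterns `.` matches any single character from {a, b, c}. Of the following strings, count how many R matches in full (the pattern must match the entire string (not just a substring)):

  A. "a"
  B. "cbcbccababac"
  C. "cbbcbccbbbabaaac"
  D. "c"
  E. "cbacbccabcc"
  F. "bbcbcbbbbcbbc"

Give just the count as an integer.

5

A → no match — must end with "c"
B → match
C → match
D → match
E → match
F → match
Total matched: 5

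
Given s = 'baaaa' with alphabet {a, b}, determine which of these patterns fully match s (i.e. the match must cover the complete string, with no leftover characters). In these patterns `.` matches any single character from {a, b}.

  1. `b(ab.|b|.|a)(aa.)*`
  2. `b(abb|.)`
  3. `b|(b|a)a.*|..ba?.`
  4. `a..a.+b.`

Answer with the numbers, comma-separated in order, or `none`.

1, 3

1 → match
2 → no match
3 → match
4 → no match — must start with 'a'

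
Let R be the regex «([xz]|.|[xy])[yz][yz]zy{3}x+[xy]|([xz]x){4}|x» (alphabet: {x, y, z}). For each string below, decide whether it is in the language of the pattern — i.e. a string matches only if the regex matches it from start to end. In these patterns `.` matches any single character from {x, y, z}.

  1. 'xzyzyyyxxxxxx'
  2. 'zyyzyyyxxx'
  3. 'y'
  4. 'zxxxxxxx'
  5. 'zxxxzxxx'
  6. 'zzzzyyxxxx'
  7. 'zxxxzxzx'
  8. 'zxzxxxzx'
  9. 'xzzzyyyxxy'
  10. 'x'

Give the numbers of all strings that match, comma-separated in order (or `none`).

1 → match
2 → match
3 → no match
4 → match
5 → match
6 → no match
7 → match
8 → match
9 → match
10 → match

1, 2, 4, 5, 7, 8, 9, 10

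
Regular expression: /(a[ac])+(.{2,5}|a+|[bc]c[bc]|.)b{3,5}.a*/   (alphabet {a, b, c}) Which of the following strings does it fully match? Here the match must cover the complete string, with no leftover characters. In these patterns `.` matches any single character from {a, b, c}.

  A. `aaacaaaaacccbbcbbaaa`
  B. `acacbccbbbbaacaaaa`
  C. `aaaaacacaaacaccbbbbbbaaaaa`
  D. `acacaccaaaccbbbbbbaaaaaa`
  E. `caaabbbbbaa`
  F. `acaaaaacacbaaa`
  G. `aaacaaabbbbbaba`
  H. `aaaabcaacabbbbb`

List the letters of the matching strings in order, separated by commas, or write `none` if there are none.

A → no match
B → no match
C → match
D → no match
E → no match — must start with `a`
F → no match
G → no match
H → no match

C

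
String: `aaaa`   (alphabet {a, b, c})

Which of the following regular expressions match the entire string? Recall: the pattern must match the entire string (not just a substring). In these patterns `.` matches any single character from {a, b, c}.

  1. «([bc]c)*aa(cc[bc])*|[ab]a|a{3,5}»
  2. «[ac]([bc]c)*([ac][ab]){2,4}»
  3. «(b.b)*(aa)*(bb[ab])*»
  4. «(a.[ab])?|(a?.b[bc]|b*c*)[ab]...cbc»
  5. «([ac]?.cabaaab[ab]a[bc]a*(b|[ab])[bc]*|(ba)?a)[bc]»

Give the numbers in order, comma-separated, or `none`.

1 → match
2 → no match
3 → match
4 → no match
5 → no match

1, 3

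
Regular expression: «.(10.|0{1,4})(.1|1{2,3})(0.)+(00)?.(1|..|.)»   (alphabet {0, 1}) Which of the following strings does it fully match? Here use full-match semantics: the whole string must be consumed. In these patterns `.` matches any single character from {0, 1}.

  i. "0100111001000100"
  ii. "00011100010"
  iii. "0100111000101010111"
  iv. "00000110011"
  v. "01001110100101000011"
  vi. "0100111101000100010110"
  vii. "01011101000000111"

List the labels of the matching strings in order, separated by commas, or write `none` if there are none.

i → no match
ii → match
iii → match
iv → match
v → no match
vi → no match
vii → match

ii, iii, iv, vii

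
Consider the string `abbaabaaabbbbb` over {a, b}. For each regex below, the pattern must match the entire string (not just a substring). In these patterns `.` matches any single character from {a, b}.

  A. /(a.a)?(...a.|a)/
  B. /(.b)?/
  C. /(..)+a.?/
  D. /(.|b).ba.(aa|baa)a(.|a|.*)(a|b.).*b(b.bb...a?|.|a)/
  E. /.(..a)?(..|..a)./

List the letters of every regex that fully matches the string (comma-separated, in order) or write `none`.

D

A → no match
B → no match
C → no match
D → match
E → no match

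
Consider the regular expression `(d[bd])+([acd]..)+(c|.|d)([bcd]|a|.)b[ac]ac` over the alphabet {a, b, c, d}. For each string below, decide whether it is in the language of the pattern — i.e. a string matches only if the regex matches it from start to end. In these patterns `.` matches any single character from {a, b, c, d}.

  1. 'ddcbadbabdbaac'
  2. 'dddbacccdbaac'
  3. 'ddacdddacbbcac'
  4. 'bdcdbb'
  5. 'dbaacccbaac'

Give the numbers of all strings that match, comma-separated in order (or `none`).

1 → match
2 → match
3 → match
4 → no match — must start with 'd'
5 → match

1, 2, 3, 5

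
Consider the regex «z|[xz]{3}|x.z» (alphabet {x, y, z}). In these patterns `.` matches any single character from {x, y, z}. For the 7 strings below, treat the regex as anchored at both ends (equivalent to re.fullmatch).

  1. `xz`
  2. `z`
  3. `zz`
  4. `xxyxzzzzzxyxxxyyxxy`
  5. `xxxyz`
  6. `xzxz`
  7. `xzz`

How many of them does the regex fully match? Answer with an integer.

1. `xz` → no match
2. `z` → match
3. `zz` → no match
4 → no match
5. `xxxyz` → no match
6. `xzxz` → no match
7. `xzz` → match
Total matched: 2

2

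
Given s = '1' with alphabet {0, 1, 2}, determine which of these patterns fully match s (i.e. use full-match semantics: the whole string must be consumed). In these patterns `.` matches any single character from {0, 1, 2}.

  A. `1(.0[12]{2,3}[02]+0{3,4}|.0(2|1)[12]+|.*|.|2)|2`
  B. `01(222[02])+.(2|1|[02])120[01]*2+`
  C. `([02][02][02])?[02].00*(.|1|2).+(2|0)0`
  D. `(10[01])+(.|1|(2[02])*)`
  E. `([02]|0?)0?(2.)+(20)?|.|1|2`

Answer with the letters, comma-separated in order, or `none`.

A, E

A → match
B → no match — must start with '01222'
C → no match — must end with '0'
D → no match — must start with '10'
E → match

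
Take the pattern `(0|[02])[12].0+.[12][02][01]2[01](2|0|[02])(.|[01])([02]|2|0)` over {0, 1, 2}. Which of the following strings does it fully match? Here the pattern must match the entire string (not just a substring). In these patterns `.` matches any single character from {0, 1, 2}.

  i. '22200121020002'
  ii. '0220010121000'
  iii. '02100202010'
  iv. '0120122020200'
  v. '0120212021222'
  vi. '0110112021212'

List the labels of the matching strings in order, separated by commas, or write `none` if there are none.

i → no match
ii → match
iii → no match
iv → match
v → match
vi → match

ii, iv, v, vi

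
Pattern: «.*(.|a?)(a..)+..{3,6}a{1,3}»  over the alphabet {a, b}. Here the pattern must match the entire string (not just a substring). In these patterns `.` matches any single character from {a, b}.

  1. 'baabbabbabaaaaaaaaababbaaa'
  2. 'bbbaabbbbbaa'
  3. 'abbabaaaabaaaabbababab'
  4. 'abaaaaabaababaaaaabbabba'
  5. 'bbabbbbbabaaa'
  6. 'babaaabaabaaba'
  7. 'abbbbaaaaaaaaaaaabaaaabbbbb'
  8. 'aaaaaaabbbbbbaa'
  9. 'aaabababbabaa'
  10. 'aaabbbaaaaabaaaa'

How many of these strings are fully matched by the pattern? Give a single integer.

8

1 → match
2 → match
3 → no match — must end with 'a'
4 → match
5 → match
6 → match
7 → no match — must end with 'a'
8 → match
9 → match
10 → match
Total matched: 8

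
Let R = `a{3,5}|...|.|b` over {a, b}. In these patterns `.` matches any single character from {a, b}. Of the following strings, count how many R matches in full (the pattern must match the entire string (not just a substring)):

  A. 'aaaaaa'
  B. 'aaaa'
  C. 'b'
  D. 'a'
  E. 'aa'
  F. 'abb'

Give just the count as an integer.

4

A. 'aaaaaa' → no match
B. 'aaaa' → match
C. 'b' → match
D. 'a' → match
E. 'aa' → no match
F. 'abb' → match
Total matched: 4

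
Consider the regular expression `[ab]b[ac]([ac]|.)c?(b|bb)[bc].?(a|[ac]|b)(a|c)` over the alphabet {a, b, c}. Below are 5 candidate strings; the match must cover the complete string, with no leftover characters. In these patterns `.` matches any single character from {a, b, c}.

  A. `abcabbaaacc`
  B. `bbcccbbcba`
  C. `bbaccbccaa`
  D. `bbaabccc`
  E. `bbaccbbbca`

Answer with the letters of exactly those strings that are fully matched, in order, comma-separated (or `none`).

B, C, D, E

A. `abcabbaaacc` → no match
B. `bbcccbbcba` → match
C. `bbaccbccaa` → match
D. `bbaabccc` → match
E. `bbaccbbbca` → match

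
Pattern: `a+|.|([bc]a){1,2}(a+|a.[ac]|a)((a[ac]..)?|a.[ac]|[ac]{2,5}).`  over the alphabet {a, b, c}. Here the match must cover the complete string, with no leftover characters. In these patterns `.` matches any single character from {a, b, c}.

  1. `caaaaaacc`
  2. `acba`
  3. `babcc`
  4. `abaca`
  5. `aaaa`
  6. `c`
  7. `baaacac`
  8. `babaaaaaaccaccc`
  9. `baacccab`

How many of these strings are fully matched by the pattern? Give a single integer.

1 → match
2 → no match
3 → no match
4 → no match
5 → match
6 → match
7 → match
8 → match
9 → match
Total matched: 6

6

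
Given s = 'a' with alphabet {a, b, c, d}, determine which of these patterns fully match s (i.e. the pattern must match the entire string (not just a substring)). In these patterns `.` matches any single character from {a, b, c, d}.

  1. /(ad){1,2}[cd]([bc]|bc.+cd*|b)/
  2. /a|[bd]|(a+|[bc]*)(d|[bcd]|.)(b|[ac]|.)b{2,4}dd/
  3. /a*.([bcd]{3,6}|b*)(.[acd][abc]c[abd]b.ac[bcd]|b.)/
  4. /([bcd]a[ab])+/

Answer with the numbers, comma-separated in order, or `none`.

2

1 → no match — must start with 'ad'
2 → match
3 → no match
4 → no match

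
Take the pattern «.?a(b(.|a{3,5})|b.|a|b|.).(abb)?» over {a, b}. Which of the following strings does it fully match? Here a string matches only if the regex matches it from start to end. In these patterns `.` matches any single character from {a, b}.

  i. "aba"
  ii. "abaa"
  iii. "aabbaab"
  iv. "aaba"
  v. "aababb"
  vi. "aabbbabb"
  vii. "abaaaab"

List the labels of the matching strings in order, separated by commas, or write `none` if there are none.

i, ii, iv, v, vi, vii

i → match
ii → match
iii → no match
iv → match
v → match
vi → match
vii → match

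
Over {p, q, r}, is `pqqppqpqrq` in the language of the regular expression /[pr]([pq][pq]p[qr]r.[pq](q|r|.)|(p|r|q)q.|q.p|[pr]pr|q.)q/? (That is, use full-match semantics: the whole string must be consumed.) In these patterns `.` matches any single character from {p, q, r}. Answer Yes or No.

No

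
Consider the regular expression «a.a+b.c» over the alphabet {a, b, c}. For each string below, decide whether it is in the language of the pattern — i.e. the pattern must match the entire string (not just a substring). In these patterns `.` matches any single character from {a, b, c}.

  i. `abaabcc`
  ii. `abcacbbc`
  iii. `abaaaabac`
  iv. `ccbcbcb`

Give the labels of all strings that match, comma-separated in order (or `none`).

i. `abaabcc` → match
ii. `abcacbbc` → no match
iii. `abaaaabac` → match
iv. `ccbcbcb` → no match — must start with `a`

i, iii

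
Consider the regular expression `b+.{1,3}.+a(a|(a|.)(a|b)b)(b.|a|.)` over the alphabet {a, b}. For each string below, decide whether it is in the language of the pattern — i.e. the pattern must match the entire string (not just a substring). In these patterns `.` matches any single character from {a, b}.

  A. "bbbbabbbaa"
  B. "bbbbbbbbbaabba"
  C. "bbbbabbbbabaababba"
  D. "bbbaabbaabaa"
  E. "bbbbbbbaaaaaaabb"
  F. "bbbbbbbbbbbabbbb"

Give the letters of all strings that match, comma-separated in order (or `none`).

A → no match
B → match
C → match
D → no match
E → match
F → match

B, C, E, F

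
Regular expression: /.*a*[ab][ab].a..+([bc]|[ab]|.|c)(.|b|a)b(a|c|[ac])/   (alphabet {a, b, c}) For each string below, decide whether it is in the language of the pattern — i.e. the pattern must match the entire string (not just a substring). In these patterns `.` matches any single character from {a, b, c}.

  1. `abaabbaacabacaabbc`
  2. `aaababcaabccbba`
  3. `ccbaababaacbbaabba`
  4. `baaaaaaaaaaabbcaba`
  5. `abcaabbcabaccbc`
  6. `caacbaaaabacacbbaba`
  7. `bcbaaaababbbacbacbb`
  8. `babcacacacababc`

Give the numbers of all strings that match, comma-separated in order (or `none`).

1, 2, 3, 4, 5, 6, 8

1 → match
2 → match
3 → match
4 → match
5 → match
6 → match
7 → no match
8 → match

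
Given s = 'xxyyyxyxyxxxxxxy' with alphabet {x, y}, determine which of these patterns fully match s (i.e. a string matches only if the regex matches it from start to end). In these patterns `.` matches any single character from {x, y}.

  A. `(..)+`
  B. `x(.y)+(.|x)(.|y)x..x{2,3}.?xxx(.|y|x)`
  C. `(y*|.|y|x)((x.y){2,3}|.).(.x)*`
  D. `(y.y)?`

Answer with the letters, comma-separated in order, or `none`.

A, B

A → match
B → match
C → no match
D → no match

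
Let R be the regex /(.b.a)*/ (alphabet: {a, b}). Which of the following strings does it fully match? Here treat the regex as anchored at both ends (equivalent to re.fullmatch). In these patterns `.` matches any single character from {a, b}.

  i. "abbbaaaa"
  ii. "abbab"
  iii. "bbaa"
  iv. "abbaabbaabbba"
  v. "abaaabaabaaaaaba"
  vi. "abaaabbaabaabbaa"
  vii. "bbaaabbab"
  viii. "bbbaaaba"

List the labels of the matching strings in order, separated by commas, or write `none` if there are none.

i → no match
ii → no match
iii → match
iv → no match
v → no match
vi → match
vii → no match
viii → no match

iii, vi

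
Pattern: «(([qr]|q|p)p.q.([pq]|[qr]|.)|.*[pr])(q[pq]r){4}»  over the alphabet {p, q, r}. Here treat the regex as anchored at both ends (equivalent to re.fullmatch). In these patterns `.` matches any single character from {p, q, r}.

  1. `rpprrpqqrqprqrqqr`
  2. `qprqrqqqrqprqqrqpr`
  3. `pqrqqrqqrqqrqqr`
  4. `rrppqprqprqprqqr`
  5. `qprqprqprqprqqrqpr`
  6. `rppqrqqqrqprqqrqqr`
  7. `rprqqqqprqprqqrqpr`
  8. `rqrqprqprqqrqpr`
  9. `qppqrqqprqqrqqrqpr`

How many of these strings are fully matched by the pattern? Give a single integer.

8

1 → no match
2 → match
3 → match
4 → match
5 → match
6 → match
7 → match
8 → match
9 → match
Total matched: 8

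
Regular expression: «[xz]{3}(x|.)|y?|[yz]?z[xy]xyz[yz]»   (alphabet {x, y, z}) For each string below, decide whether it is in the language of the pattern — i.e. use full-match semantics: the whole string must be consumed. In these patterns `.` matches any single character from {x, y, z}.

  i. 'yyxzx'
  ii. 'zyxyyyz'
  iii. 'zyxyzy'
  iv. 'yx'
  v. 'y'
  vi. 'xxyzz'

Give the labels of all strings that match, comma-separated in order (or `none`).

i → no match
ii → no match
iii → match
iv → no match
v → match
vi → no match

iii, v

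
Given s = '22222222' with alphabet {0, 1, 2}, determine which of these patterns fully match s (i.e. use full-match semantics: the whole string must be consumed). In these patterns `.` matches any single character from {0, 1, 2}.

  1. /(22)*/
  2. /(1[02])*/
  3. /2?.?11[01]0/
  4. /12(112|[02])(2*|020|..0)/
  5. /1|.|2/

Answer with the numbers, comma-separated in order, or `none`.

1 → match
2 → no match
3 → no match — must end with '0'
4 → no match — must start with '12'
5 → no match

1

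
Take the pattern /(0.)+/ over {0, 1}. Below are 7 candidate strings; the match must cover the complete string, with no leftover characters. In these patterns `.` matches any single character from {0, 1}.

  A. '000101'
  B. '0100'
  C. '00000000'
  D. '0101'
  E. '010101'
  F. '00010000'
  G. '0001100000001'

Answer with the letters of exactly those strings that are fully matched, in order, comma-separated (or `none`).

A → match
B → match
C → match
D → match
E → match
F → match
G → no match

A, B, C, D, E, F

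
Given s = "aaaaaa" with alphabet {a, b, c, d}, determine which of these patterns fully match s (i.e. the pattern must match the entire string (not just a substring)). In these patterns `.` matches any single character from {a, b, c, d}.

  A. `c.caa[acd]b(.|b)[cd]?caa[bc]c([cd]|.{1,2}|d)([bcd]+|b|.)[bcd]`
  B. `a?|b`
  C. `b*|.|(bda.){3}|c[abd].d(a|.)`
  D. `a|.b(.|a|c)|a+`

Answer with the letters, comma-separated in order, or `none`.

D

A → no match — must start with "c"
B → no match
C → no match
D → match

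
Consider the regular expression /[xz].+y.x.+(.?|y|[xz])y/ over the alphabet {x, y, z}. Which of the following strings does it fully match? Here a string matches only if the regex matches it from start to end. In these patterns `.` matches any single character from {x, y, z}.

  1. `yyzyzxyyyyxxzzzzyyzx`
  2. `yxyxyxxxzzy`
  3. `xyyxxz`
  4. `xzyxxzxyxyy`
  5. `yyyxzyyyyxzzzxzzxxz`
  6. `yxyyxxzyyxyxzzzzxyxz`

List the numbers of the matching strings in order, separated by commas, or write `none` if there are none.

1 → no match — must end with `y`
2 → no match
3 → no match — must end with `y`
4 → match
5 → no match — must end with `y`
6 → no match — must end with `y`

4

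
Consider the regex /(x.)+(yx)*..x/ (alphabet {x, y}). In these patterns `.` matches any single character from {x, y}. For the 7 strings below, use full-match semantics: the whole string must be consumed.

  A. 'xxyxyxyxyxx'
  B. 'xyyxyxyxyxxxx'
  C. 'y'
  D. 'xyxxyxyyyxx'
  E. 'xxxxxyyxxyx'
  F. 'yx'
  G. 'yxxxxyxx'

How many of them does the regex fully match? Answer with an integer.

A. 'xxyxyxyxyxx' → match
B → match
C. 'y' → no match — must start with 'x'
D. 'xyxxyxyyyxx' → no match
E. 'xxxxxyyxxyx' → match
F. 'yx' → no match — must start with 'x'
G. 'yxxxxyxx' → no match — must start with 'x'
Total matched: 3

3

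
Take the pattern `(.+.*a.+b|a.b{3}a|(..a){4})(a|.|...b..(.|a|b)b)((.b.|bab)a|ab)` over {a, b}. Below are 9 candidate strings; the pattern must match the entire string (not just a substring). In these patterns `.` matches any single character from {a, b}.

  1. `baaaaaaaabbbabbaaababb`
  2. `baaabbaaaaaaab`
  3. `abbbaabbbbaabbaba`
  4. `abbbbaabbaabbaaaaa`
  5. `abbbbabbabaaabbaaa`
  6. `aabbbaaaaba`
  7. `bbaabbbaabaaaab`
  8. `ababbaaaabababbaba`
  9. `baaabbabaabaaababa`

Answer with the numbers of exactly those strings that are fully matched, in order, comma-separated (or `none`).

none

1 → no match
2 → no match
3 → no match
4 → no match
5 → no match
6 → no match
7 → no match
8 → no match
9 → no match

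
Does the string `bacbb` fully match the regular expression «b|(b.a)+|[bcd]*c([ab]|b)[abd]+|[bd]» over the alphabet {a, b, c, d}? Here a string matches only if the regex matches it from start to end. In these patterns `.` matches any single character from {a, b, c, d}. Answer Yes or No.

No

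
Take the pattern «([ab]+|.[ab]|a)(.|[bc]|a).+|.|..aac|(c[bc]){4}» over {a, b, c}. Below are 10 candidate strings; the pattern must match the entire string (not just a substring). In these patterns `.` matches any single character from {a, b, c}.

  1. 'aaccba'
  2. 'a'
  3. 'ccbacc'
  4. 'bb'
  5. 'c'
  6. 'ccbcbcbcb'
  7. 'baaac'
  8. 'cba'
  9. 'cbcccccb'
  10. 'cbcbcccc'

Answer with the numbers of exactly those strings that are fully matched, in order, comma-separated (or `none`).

1 → match
2 → match
3 → no match
4 → no match
5 → match
6 → no match
7 → match
8 → no match
9 → match
10 → match

1, 2, 5, 7, 9, 10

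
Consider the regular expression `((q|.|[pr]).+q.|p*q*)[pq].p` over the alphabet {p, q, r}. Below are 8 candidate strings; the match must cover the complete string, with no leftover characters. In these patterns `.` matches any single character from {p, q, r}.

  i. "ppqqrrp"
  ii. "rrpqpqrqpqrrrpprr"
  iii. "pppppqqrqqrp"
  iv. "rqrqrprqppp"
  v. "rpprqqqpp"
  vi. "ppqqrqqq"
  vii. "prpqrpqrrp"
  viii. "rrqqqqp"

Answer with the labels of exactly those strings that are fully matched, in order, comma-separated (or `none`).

i → no match
ii → no match — must end with "p"
iii → no match
iv → no match
v → match
vi → no match — must end with "p"
vii → no match
viii → match

v, viii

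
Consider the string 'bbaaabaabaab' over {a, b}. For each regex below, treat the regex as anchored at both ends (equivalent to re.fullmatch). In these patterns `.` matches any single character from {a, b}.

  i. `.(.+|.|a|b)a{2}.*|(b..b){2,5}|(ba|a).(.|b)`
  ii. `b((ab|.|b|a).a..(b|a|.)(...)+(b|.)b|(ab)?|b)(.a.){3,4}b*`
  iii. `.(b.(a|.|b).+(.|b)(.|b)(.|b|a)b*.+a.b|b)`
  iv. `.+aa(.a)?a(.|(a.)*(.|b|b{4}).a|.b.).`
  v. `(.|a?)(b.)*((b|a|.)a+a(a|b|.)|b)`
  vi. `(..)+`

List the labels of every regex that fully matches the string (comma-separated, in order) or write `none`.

i → match
ii → match
iii → match
iv → match
v → no match
vi → match

i, ii, iii, iv, vi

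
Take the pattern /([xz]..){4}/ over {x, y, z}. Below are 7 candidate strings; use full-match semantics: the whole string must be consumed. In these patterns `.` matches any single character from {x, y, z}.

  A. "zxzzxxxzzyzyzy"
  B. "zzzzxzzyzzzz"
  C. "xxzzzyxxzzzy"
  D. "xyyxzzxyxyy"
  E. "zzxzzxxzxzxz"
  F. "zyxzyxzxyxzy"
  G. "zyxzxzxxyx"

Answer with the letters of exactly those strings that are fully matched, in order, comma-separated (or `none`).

B, C, E, F

A → no match
B → match
C → match
D → no match
E → match
F → match
G → no match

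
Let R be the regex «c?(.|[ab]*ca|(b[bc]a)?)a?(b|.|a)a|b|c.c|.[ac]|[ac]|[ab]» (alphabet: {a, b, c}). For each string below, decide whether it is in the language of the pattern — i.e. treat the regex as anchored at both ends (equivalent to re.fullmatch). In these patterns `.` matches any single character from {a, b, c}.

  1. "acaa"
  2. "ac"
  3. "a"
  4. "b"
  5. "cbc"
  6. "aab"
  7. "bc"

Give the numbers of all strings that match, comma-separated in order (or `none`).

2, 3, 4, 5, 7

1 → no match
2 → match
3 → match
4 → match
5 → match
6 → no match
7 → match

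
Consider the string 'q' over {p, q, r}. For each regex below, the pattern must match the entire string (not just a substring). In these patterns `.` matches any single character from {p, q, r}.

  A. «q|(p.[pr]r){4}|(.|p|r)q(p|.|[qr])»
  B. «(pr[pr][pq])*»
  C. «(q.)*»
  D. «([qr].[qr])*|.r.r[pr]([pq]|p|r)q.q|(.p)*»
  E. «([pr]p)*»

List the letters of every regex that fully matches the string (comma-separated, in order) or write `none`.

A

A → match
B → no match
C → no match
D → no match
E → no match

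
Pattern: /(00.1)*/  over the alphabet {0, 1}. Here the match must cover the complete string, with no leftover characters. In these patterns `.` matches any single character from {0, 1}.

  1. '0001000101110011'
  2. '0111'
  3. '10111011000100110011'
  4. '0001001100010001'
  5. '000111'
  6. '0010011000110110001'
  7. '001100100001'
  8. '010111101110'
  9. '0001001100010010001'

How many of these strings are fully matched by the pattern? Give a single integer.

1 → no match
2 → no match
3 → no match
4 → match
5 → no match
6 → no match
7 → no match
8 → no match
9 → no match
Total matched: 1

1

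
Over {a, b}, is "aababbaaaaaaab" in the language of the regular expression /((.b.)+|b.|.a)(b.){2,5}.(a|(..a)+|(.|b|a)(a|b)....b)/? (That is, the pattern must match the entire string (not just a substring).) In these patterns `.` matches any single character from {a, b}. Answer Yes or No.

Yes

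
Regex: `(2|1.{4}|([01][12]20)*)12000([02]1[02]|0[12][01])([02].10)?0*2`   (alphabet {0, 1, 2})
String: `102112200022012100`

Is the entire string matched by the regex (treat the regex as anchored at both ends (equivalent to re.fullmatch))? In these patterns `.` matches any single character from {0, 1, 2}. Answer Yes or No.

No

Every match must end with `2`, but `102112200022012100` does not.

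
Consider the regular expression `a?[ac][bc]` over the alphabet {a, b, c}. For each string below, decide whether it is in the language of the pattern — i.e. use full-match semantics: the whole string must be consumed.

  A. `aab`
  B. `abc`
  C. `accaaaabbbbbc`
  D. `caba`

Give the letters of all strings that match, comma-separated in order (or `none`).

A

A → match
B → no match
C → no match
D → no match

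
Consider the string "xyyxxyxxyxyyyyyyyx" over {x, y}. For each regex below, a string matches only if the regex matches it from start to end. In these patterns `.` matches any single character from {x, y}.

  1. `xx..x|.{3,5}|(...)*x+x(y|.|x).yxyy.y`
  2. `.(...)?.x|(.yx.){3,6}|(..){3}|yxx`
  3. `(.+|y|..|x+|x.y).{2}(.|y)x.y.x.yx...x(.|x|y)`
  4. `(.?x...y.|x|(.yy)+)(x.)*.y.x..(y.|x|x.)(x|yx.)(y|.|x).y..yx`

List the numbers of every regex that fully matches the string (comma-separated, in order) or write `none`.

4

1 → no match
2 → no match
3 → no match
4 → match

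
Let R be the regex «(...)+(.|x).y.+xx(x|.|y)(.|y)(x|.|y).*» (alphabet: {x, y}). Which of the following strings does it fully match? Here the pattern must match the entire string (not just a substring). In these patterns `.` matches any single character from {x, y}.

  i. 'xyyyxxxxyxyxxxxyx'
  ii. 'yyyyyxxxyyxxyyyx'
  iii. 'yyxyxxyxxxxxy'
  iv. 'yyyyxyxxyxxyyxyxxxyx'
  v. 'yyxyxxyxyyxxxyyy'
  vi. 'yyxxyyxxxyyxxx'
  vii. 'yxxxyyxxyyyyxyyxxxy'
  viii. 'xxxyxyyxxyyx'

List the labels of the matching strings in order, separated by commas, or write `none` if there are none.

i, ii, iv, v, vi, viii

i → match
ii → match
iii → no match
iv → match
v → match
vi → match
vii → no match
viii → match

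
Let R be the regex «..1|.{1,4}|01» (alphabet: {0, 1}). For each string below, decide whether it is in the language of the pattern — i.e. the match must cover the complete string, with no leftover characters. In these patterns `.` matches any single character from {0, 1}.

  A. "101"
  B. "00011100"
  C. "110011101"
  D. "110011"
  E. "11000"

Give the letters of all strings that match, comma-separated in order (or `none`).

A

A → match
B → no match
C → no match
D → no match
E → no match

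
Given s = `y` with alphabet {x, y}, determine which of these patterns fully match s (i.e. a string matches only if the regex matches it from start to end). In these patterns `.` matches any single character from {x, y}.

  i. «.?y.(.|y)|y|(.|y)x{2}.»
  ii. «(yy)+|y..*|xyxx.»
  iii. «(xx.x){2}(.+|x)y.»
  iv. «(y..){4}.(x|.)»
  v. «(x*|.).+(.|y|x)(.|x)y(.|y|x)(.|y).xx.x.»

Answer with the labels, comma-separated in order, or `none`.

i

i → match
ii → no match
iii → no match — must start with `xx`
iv → no match
v → no match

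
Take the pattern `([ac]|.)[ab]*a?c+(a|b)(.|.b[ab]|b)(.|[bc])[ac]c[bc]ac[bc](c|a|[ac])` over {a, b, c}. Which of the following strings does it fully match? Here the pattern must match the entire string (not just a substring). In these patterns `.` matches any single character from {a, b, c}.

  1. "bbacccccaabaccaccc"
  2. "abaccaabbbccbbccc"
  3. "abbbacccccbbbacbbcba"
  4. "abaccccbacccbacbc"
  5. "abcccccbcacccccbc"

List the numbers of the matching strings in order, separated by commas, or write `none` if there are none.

1 → match
2 → no match
3 → no match
4 → match
5 → no match

1, 4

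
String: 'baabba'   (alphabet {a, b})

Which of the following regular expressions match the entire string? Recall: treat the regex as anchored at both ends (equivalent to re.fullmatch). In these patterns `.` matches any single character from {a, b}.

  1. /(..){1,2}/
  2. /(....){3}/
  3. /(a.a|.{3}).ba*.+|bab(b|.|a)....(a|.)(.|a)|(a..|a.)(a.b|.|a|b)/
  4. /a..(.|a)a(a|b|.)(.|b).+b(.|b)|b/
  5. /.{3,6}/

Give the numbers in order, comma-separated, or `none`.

3, 5

1 → no match
2 → no match
3 → match
4 → no match
5 → match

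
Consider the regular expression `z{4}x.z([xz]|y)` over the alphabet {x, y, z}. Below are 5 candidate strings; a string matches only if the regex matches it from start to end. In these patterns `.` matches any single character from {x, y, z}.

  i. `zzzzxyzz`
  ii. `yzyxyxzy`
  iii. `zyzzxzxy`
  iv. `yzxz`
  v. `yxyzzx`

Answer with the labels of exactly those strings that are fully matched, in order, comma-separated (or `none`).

i

i → match
ii → no match — must start with `z`
iii → no match
iv → no match — must start with `z`
v → no match — must start with `z`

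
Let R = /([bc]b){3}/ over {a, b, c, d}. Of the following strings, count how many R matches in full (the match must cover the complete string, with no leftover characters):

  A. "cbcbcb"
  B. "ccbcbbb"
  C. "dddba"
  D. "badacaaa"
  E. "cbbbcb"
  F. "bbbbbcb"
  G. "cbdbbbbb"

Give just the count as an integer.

2

A → match
B → no match
C → no match — must end with "b"
D → no match — must end with "b"
E → match
F → no match
G → no match
Total matched: 2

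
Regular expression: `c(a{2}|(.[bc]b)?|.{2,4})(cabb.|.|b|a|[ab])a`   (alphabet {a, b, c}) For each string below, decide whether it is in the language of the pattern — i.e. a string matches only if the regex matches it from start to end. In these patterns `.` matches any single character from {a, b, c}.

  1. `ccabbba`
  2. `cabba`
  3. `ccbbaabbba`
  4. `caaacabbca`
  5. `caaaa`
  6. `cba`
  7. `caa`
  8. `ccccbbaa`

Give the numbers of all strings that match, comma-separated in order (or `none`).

1. `ccabbba` → match
2. `cabba` → match
3. `ccbbaabbba` → no match
4. `caaacabbca` → match
5. `caaaa` → match
6. `cba` → match
7. `caa` → match
8. `ccccbbaa` → no match

1, 2, 4, 5, 6, 7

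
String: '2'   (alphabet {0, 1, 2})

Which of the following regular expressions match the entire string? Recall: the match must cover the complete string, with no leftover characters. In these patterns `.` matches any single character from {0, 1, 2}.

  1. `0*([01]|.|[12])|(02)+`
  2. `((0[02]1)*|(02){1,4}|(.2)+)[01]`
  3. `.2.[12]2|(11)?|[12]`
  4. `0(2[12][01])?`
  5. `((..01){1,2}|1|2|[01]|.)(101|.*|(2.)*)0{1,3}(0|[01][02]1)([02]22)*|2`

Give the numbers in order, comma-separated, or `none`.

1 → match
2 → no match
3 → match
4 → no match — must start with '0'
5 → match

1, 3, 5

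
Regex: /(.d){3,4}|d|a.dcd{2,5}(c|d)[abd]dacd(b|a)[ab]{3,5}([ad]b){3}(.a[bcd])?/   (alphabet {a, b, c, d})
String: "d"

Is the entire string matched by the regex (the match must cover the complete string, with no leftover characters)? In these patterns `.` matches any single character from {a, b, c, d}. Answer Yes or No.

Yes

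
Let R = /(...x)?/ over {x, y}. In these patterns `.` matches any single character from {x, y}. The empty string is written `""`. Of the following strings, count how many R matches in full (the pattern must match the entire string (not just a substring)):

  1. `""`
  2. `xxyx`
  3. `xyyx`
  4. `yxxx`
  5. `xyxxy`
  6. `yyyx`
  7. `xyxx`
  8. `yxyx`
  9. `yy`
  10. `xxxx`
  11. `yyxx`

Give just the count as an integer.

9

1 → match
2 → match
3 → match
4 → match
5 → no match
6 → match
7 → match
8 → match
9 → no match
10 → match
11 → match
Total matched: 9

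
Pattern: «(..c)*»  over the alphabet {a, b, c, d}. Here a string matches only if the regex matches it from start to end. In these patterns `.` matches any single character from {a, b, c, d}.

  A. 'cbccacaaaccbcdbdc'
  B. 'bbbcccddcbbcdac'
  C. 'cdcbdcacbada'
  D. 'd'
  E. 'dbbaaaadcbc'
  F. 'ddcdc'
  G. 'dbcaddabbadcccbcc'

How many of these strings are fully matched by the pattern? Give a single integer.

A → no match
B → no match
C → no match
D → no match
E → no match
F → no match
G → no match
Total matched: 0

0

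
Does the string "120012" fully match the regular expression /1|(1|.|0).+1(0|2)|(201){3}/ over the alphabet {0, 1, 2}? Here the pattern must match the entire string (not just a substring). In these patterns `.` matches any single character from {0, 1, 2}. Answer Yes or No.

Yes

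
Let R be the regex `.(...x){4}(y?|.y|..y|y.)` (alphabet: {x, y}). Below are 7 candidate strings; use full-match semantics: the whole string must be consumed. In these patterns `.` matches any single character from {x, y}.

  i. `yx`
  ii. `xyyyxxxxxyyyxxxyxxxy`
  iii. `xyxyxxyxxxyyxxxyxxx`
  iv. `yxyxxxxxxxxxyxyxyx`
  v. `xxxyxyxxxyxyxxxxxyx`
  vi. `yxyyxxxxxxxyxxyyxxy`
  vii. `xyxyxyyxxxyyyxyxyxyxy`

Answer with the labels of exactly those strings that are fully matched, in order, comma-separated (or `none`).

ii, v, vi

i. `yx` → no match
ii → match
iii → no match
iv → no match
v → match
vi → match
vii → no match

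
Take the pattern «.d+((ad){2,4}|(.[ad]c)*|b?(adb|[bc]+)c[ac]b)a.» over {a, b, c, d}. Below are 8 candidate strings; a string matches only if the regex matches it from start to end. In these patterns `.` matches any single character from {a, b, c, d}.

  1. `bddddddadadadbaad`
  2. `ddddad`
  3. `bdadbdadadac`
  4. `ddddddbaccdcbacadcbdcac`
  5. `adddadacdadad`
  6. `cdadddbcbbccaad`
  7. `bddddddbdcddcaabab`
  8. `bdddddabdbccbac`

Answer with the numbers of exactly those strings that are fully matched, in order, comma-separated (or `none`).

1 → no match
2. `ddddad` → match
3. `bdadbdadadac` → no match
4 → match
5 → no match
6 → no match
7 → no match
8 → no match

2, 4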